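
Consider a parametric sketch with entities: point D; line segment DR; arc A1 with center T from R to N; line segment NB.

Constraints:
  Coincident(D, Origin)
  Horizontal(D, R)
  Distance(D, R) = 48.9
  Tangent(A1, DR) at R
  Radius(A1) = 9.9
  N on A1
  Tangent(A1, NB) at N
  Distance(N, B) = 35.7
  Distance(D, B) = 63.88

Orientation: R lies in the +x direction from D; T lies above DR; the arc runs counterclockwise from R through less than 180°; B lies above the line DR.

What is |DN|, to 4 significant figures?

59.61

Checks: |TN| = 9.900 ✓; ∠(TN, NB) = 90.00° ✓; |NB| = 35.70 ✓; |DB| = 63.88 ✓.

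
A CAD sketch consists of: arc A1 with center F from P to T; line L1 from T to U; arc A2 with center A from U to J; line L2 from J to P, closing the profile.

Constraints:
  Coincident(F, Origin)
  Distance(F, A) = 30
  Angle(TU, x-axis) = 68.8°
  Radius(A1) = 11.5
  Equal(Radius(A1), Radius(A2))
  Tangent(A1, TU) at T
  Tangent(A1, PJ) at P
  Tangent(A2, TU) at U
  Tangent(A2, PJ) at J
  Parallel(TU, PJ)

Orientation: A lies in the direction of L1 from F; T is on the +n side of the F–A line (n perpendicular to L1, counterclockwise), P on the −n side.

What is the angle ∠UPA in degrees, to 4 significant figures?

16.50°

Tangency of A1 to both parallel lines with radius 11.5 puts T and P at F ± 11.5·n: T = (-10.72, 4.159), P = (10.72, -4.159). Equal radii place U and J the same way about A: U = A + 11.5·n = (0.1270, 32.13), J = A − 11.5·n = (21.57, 23.81). Then cos ∠UPA = PU·PA / (|PU||PA|), giving 16.50°.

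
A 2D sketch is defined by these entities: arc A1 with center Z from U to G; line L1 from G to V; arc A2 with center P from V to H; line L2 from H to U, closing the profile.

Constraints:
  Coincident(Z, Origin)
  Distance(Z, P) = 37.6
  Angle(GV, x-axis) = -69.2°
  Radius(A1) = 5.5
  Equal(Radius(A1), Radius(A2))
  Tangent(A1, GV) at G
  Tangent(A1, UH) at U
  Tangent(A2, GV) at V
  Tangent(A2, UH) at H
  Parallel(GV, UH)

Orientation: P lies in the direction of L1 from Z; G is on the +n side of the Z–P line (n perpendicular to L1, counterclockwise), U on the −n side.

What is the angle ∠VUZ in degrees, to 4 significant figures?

73.69°

The slot axis is L1's direction at -69.2°, so u = (cos -69.2°, sin -69.2°) = (0.3551, -0.9348) and n = (−sin -69.2°, cos -69.2°) = (0.9348, 0.3551). Z is at the origin and P lies 37.6 along u from Z, so P = 37.6·u = (13.35, -35.15). Tangency of A1 to both parallel lines with radius 5.5 puts G and U at Z ± 5.5·n: G = (5.142, 1.953), U = (-5.142, -1.953). Equal radii place V and H the same way about P: V = P + 5.5·n = (18.49, -33.20), H = P − 5.5·n = (8.210, -37.10). Then cos ∠VUZ = UV·UZ / (|UV||UZ|), giving 73.69°.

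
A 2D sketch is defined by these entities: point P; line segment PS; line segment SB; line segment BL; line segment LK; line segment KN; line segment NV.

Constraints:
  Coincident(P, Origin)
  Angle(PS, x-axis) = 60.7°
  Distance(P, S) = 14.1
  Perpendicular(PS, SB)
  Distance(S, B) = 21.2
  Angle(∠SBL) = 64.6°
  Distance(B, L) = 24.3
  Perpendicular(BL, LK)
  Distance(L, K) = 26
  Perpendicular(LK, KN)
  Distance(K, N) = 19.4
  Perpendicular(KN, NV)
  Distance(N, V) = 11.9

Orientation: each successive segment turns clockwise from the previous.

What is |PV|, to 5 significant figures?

16.960

LK is perpendicular to KN, so KN runs at 35.300°; with |KN| = 19.4, N = (6.3648, 20.309). The perpendicularity gives NV at right angles to KN, so NV runs at -54.700°; with |NV| = 11.9, V = (13.241, 10.597). Then |PV| = |V − P| = 16.960.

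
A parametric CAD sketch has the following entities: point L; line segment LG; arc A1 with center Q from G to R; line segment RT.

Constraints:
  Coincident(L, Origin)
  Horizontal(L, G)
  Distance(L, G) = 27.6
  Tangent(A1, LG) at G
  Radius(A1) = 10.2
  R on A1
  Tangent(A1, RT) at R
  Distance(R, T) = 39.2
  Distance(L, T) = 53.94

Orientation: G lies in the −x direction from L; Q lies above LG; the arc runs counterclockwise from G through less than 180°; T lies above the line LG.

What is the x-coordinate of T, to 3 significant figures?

-20.2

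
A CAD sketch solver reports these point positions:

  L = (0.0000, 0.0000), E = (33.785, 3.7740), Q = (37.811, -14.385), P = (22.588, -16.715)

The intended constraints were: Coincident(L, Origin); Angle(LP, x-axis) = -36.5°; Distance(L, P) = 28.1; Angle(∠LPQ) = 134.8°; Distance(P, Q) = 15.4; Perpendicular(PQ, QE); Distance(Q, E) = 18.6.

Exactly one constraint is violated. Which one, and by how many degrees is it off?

Perpendicular(PQ, QE) — off by 3.80°.

L = (0.00, 0.00) ✓; LP at -36.50° ✓; |LP| = 28.10 ✓; ∠LPQ = 134.8° ✓; |PQ| = 15.40 ✓; ∠(PQ, QE) = 93.80° ✗; |QE| = 18.60 ✓.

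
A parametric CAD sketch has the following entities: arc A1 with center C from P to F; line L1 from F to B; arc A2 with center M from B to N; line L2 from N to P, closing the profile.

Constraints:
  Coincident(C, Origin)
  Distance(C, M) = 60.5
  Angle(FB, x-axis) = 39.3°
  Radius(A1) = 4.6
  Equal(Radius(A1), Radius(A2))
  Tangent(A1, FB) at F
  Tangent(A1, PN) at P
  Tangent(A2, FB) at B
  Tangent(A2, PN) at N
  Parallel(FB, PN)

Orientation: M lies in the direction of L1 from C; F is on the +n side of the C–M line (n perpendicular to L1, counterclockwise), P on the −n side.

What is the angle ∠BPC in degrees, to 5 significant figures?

81.353°

The slot axis is L1's direction at 39.3°, so u = (cos 39.3°, sin 39.3°) = (0.77384, 0.63338) and n = (−sin 39.3°, cos 39.3°) = (-0.63338, 0.77384). C is at the origin and M lies 60.5 along u from C, so M = 60.5·u = (46.817, 38.320). Tangency of A1 to both parallel lines with radius 4.6 puts F and P at C ± 4.6·n: F = (-2.9136, 3.5597), P = (2.9136, -3.5597). Equal radii place B and N the same way about M: B = M + 4.6·n = (43.904, 41.879), N = M − 4.6·n = (49.731, 34.760). Then cos ∠BPC = PB·PC / (|PB||PC|), giving 81.353°.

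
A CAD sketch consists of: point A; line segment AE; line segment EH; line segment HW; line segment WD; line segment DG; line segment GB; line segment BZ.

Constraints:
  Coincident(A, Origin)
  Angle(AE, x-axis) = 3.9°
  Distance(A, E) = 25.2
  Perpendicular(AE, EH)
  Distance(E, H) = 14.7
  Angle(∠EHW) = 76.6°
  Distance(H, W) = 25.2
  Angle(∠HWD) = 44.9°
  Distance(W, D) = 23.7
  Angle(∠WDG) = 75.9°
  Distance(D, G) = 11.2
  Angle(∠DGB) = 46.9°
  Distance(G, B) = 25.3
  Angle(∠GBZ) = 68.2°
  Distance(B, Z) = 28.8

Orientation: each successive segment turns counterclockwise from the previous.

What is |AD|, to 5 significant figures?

21.189

∠EHW = 76.6° gives HW at -162.70° from the x-axis; with |HW| = 25.2, W = (0.081847, 8.8861). ∠HWD = 44.9° gives WD at -27.600° from the x-axis; with |WD| = 23.7, D = (21.085, -2.0940). Then |AD| = |D − A| = 21.189.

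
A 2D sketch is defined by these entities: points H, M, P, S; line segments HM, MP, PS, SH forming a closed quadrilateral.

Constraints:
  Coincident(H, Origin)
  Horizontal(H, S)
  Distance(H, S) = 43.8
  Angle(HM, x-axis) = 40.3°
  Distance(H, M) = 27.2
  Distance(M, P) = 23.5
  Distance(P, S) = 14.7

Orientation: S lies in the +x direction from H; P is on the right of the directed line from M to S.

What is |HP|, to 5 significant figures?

29.981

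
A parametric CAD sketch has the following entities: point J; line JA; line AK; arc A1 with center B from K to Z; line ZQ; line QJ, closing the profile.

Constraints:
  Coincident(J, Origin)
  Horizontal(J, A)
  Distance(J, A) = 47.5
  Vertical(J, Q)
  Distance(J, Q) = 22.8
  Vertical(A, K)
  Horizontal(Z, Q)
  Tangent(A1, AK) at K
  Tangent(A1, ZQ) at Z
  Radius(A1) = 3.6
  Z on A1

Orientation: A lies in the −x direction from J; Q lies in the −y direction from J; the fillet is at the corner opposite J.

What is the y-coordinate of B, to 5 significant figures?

-19.200

J and Q share the same x with |JQ| = 22.8 and Q on the −y side, so Q = (0.0000, -22.800). The virtual corner opposite J is at (-47.500, -22.800). Tangency of A1 to AK means the radius BK is perpendicular to AK and the tangent condition forces BZ to be normal to ZQ, with radius 3.6, so the center B sits 3.6 in from both sides at B = (-43.900, -19.200). So B.y = -19.200.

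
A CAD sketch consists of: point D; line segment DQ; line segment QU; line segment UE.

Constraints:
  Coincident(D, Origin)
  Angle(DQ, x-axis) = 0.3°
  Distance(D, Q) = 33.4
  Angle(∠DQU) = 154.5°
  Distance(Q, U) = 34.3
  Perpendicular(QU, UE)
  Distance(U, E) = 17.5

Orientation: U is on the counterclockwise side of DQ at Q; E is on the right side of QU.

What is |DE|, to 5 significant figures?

71.900

D is at the origin; DQ runs at 0.3° with length 33.4, so Q = 33.4·(cos 0.3°, sin 0.3°) = (33.400, 0.17488). ∠DQU = 154.5°, so QU runs at 0.3° + (180° − 154.5°) = 25.800° from the x-axis; with |QU| = 34.3, U = Q + 34.3·(cos 25.800°, sin 25.800°) = (64.280, 15.103). QU ⟂ UE; with |UE| = 17.5 on the right of QU, E = U + 17.5·(0.43523, -0.90032) = (71.897, -0.65227). Then |DE| = |E − D| = 71.900.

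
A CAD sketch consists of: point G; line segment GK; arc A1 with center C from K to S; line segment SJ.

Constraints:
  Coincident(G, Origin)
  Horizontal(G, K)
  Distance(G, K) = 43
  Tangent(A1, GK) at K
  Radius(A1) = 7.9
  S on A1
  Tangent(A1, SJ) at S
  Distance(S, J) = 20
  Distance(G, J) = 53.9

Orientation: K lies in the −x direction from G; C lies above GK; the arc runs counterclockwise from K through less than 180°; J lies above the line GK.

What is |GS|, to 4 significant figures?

37.81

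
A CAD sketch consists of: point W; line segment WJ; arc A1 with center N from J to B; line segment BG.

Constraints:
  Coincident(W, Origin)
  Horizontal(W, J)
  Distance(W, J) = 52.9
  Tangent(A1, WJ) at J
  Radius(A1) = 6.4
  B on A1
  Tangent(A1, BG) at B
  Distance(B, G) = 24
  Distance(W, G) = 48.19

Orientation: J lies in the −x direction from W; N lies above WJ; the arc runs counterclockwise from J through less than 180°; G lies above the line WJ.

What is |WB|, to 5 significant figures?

47.006

W is at the origin; WJ is horizontal with |WJ| = 52.9 and J on the −x side, so J = (-52.900, 0.0000). The tangent condition forces NJ to be normal to WJ, so N = J + (0, 6.4) = (-52.900, 6.4000). Since NB ⟂ BG (tangency), |NG| = √(6.4² + 24.0²) = 24.839 regardless of where B sits on A1. So G lies on both circle(W, 48.19) and circle(N, 24.839); the above-WJ intersection is G = (-39.640, 27.403). B is the foot of the tangent from G: B = (-46.791, 4.4932).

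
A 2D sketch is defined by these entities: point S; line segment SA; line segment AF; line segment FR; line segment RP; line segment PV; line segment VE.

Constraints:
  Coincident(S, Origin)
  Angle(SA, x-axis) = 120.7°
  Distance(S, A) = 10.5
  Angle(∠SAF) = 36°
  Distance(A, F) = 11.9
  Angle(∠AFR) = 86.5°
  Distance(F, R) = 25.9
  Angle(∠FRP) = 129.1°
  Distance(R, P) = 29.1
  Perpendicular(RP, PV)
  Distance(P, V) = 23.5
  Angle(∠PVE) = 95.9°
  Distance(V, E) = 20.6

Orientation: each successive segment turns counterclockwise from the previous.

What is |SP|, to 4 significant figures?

42.64

∠AFR = 86.5° gives FR at -1.800° from the x-axis; with |FR| = 25.9, R = (19.43, -3.634). ∠FRP = 129.1° gives RP at 49.10° from the x-axis; with |RP| = 29.1, P = (38.48, 18.36). Then |SP| = |P − S| = 42.64.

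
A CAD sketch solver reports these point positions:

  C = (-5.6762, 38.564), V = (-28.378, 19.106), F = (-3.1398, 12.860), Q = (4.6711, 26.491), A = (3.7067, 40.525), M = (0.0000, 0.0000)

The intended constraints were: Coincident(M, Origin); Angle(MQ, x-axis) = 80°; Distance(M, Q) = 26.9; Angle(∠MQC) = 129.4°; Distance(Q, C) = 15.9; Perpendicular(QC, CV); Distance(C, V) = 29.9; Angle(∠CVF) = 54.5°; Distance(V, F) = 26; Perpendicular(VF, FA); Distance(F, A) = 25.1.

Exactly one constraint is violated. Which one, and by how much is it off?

Distance(F, A) = 25.1 — off by 3.40.

M = (0.00, 0.00) ✓; MQ at 80.00° ✓; |MQ| = 26.90 ✓; ∠MQC = 129.4° ✓; |QC| = 15.90 ✓; ∠(QC, CV) = 90.00° ✓; |CV| = 29.90 ✓; ∠CVF = 54.50° ✓; |VF| = 26.00 ✓; ∠(VF, FA) = 90.00° ✓; |FA| = 28.50 ✗.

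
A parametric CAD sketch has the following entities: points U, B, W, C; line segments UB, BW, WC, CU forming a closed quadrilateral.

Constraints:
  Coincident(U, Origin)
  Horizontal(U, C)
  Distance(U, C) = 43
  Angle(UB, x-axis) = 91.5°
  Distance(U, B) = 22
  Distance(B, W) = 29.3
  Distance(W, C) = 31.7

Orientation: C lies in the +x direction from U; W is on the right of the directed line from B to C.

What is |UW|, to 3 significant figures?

12.5

Checks: |BW| = 29.30 ✓; |WC| = 31.70 ✓.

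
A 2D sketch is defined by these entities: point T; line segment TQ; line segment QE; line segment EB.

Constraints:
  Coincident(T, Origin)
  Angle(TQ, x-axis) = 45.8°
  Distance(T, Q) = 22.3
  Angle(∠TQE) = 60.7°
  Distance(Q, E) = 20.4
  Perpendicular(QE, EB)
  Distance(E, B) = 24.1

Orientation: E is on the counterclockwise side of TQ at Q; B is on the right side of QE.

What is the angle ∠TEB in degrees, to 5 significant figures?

154.00°

∠TQE = 60.7°, so QE runs at 45.8° + (180° − 60.7°) = 165.10° from the x-axis; with |QE| = 20.4, E = Q + 20.4·(cos 165.10°, sin 165.10°) = (-4.1673, 21.233). QE ⟂ EB; with |EB| = 24.1 on the right of QE, B = E + 24.1·(0.25713, 0.96638) = (2.0296, 44.522). Then cos ∠TEB = ET·EB / (|ET||EB|), giving 154.00°.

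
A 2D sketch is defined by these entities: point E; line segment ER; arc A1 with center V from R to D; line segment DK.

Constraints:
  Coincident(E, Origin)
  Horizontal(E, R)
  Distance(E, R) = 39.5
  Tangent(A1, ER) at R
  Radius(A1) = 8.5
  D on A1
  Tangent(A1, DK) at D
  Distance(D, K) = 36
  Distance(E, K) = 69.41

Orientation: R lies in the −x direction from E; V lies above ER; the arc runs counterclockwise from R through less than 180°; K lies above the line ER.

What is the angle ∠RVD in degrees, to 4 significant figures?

128.6°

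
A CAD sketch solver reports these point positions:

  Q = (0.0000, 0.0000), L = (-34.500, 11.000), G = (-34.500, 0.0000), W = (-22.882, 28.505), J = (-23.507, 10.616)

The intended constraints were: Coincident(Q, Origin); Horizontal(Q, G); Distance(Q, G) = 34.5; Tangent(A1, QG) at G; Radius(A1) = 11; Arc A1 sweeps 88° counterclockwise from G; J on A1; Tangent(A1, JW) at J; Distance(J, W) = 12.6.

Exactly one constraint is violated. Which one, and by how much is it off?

Distance(J, W) = 12.6 — off by 5.30.

Q = (0.00, 0.00) ✓; Q.y = 0.00, G.y = 0.00 ✓; |QG| = 34.50 ✓; ∠(LG, GQ) = 90.00° ✓; |LG| = 11.00 ✓; bearing(L→J) − bearing(L→G) = 88.00° ✓; |LJ| = 11.00 ✓; ∠(LJ, JW) = 90.00° ✓; |JW| = 17.90 ✗.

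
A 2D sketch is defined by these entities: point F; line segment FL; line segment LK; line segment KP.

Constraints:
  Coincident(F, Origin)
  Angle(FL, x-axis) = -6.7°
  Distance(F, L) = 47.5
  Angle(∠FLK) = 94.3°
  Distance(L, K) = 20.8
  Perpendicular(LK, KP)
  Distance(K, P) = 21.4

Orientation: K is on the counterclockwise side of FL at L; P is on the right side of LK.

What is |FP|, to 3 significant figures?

73.0

F is at the origin; FL runs at -6.7° with length 47.5, so L = 47.5·(cos -6.7°, sin -6.7°) = (47.2, -5.54). ∠FLK = 94.3°, so LK runs at -6.7° + (180° − 94.3°) = 79.0° from the x-axis; with |LK| = 20.8, K = L + 20.8·(cos 79.0°, sin 79.0°) = (51.1, 14.9). LK is perpendicular to KP; with |KP| = 21.4 on the right of LK, P = K + 21.4·(0.982, -0.191) = (72.2, 10.8). Then |FP| = |P − F| = 73.0.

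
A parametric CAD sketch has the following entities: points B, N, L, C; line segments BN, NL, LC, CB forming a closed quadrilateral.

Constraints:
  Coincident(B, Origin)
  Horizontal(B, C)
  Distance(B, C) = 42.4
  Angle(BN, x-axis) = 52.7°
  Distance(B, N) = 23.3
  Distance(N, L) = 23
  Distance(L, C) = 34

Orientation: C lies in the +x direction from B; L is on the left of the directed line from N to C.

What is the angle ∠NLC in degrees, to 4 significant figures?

69.74°

Checks: |NL| = 23.00 ✓; |LC| = 34.00 ✓.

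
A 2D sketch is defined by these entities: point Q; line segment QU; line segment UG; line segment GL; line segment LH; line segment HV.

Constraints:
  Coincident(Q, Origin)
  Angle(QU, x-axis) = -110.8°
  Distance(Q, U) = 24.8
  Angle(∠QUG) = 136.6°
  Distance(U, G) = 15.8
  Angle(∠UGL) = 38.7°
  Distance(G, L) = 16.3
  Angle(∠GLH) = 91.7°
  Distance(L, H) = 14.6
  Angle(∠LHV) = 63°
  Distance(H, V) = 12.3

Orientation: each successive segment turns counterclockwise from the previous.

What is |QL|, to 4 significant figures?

22.18

Q is at the origin; QU runs at -110.8° with length 24.8, so U = (-8.807, -23.18). ∠QUG = 136.6° gives UG at -67.40° from the x-axis; with |UG| = 15.8, G = (-2.735, -37.77). ∠UGL = 38.7° gives GL at 73.90° from the x-axis; with |GL| = 16.3, L = (1.785, -22.11). Then |QL| = |L − Q| = 22.18.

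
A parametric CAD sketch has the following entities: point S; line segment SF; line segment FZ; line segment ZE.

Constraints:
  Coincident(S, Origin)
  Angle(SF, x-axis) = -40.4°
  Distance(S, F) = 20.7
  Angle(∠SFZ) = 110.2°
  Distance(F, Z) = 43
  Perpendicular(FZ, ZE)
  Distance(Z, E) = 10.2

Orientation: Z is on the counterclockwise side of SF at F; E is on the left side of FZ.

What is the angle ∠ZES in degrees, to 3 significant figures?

100°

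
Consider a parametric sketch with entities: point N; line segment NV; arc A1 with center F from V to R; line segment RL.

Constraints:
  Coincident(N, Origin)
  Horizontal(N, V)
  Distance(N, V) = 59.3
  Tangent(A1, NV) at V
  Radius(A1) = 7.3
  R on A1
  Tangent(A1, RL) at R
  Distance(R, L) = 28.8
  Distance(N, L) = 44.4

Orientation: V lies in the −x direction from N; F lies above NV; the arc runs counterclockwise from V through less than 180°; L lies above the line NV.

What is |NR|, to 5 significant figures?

53.558

Checks: |FV| = 7.300 ✓; |FR| = 7.300 ✓; ∠(FR, RL) = 90.00° ✓; |RL| = 28.80 ✓; |NL| = 44.40 ✓.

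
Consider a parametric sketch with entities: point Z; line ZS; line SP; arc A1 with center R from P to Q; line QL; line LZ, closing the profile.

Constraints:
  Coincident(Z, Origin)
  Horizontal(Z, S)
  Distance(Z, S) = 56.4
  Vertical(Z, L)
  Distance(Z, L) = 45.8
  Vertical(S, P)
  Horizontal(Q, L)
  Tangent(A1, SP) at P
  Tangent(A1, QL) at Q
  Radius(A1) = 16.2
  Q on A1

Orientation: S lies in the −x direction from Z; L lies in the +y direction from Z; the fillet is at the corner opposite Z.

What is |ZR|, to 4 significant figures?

49.92

Z and L share the same x with |ZL| = 45.8 and L on the +y side, so L = (0.000, 45.80). The virtual corner opposite Z is at (-56.40, 45.80). Tangency of A1 to SP means the radius RP is perpendicular to SP and A1 meets QL tangentially, so RQ is at right angles to QL, with radius 16.2, so the center R sits 16.2 in from both sides at R = (-40.20, 29.60). Then |ZR| = |R − Z| = 49.92.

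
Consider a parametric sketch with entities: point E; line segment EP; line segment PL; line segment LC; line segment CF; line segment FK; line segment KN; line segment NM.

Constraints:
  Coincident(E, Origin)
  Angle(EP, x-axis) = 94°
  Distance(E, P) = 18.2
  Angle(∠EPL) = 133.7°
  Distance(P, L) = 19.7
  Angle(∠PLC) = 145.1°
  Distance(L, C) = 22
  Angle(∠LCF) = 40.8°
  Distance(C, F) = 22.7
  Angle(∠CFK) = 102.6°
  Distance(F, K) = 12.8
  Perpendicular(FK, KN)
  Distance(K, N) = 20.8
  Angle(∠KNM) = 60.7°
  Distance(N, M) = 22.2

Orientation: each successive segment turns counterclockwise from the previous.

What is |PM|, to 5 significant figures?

32.168

E is at the origin; EP runs at 94.0° with length 18.2, so P = (-1.2696, 18.156). ∠EPL = 133.7° gives PL at 140.30° from the x-axis; with |PL| = 19.7, L = (-16.427, 30.739). ∠PLC = 145.1° gives LC at 175.20° from the x-axis; with |LC| = 22.0, C = (-38.350, 32.580). ∠LCF = 40.8° gives CF at -45.600° from the x-axis; with |CF| = 22.7, F = (-22.467, 16.362). ∠CFK = 102.6° gives FK at 31.800° from the x-axis; with |FK| = 12.8, K = (-11.589, 23.107). FK is perpendicular to KN, so KN runs at 121.80°; with |KN| = 20.8, N = (-22.549, 40.785). ∠KNM = 60.7° gives NM at -118.90° from the x-axis; with |NM| = 22.2, M = (-33.278, 21.349). Then |PM| = |M − P| = 32.168.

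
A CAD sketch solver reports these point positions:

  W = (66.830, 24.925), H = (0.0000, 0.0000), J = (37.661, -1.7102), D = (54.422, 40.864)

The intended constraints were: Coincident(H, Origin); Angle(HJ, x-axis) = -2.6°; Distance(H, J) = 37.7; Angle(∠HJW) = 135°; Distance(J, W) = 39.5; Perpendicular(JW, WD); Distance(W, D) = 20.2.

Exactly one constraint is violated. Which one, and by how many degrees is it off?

Perpendicular(JW, WD) — off by 4.50°.

H = (0.00, 0.00) ✓; HJ at -2.600° ✓; |HJ| = 37.70 ✓; ∠HJW = 135.0° ✓; |JW| = 39.50 ✓; ∠(JW, WD) = 85.50° ✗; |WD| = 20.20 ✓.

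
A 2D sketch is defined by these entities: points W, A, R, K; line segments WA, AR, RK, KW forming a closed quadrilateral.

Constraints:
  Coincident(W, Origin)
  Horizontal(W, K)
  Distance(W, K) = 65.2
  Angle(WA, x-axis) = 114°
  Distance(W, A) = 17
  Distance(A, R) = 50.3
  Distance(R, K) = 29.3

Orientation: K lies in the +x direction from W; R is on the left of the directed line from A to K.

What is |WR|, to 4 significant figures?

47.39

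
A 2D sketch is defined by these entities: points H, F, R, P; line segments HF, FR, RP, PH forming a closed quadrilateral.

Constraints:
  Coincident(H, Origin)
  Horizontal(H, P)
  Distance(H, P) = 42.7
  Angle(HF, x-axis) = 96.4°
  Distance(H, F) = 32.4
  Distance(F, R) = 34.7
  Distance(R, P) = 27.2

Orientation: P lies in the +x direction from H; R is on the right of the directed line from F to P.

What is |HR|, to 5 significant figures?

16.069

H is at the origin; H and P share the same y with |HP| = 42.7 and P in +x, so P = (42.7, 0). HF runs at 96.4° with |HF| = 32.4, so F = (-3.6116, 32.198). R is determined by |FR| = 34.7 and |RP| = 27.2 together: it lies at the intersection of circle(F, 34.7) and circle(P, 27.2). With |FP| = 56.405, the foot of the radical line on FP is 32.318 from F and the perpendicular offset is √(34.7² − 32.318²) = 12.636. Taking the right-of-FP solution: R = (15.710, 3.3752).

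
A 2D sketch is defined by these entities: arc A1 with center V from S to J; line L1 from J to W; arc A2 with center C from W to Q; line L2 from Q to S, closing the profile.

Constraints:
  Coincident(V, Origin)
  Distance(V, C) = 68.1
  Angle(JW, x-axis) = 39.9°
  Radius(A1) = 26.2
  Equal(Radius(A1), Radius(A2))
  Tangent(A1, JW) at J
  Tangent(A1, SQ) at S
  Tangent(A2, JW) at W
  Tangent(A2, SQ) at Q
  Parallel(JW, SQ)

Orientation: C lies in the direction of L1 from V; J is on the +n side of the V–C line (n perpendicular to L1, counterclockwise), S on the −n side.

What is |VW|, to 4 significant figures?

72.97

Tangency of A1 to both parallel lines with radius 26.2 puts J and S at V ± 26.2·n: J = (-16.81, 20.10), S = (16.81, -20.10). Equal radii place W and Q the same way about C: W = C + 26.2·n = (35.44, 63.78), Q = C − 26.2·n = (69.05, 23.58). Then |VW| = |W − V| = 72.97.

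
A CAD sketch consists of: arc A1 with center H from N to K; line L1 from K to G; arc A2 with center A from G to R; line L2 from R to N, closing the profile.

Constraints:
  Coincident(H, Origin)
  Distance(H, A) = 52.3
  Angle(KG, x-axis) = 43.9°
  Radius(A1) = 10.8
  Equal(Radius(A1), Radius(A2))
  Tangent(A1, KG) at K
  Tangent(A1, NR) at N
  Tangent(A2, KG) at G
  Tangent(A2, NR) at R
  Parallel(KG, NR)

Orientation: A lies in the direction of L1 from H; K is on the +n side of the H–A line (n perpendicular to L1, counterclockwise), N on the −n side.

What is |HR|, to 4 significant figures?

53.40

The slot axis is L1's direction at 43.9°, so u = (cos 43.9°, sin 43.9°) = (0.7206, 0.6934) and n = (−sin 43.9°, cos 43.9°) = (-0.6934, 0.7206). H is at the origin and A lies 52.3 along u from H, so A = 52.3·u = (37.68, 36.26). Tangency of A1 to both parallel lines with radius 10.8 puts K and N at H ± 10.8·n: K = (-7.489, 7.782), N = (7.489, -7.782). Equal radii place G and R the same way about A: G = A + 10.8·n = (30.20, 44.05), R = A − 10.8·n = (45.17, 28.48). Then |HR| = |R − H| = 53.40.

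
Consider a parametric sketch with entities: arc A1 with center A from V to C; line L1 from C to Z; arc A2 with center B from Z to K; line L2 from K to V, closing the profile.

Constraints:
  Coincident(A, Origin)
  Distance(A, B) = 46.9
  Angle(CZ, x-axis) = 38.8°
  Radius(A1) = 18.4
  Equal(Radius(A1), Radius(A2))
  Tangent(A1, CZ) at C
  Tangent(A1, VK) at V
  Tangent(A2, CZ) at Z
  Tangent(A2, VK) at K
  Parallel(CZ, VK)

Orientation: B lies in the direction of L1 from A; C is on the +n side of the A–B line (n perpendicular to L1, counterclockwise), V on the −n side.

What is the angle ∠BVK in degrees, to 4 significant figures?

21.42°

Tangency of A1 to both parallel lines with radius 18.4 puts C and V at A ± 18.4·n: C = (-11.53, 14.34), V = (11.53, -14.34). Equal radii place Z and K the same way about B: Z = B + 18.4·n = (25.02, 43.73), K = B − 18.4·n = (48.08, 15.05). Then cos ∠BVK = VB·VK / (|VB||VK|), giving 21.42°.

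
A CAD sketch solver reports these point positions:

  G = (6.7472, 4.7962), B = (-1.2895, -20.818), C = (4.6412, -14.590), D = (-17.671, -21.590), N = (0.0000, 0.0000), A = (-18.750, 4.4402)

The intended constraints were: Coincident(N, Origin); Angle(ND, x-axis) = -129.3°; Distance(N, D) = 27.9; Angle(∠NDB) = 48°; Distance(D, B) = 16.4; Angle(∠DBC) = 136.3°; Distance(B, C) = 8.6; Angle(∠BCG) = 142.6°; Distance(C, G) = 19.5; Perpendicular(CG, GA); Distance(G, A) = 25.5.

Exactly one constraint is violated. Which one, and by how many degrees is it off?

Perpendicular(CG, GA) — off by 7.00°.

N = (0.00, 0.00) ✓; ND at -129.3° ✓; |ND| = 27.90 ✓; ∠NDB = 48.00° ✓; |DB| = 16.40 ✓; ∠DBC = 136.3° ✓; |BC| = 8.600 ✓; ∠BCG = 142.6° ✓; |CG| = 19.50 ✓; ∠(CG, GA) = 97.00° ✗; |GA| = 25.50 ✓.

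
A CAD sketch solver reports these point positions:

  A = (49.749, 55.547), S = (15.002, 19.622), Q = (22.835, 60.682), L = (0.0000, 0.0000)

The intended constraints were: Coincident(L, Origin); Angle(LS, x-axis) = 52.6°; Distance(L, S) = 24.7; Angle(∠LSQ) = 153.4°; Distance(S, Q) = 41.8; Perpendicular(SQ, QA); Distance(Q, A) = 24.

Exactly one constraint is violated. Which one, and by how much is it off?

Distance(Q, A) = 24 — off by 3.40.

L = (0.00, 0.00) ✓; LS at 52.60° ✓; |LS| = 24.70 ✓; ∠LSQ = 153.4° ✓; |SQ| = 41.80 ✓; ∠(SQ, QA) = 90.00° ✓; |QA| = 27.40 ✗.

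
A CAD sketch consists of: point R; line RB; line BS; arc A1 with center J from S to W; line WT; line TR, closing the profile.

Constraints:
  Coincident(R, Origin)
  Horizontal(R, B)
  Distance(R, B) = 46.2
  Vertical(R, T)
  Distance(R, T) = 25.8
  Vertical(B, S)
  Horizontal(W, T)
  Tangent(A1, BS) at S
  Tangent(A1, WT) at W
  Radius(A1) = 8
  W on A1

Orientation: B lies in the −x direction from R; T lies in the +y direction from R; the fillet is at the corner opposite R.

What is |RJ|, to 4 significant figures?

42.14

RT is vertical with |RT| = 25.8 and T on the +y side, so T = (0.000, 25.80). The virtual corner opposite R is at (-46.20, 25.80). Since A1 is tangent to BS there, JS ⟂ BS and A1 meets WT tangentially, so JW is at right angles to WT, with radius 8.0, so the center J sits 8.0 in from both sides at J = (-38.20, 17.80). Then |RJ| = |J − R| = 42.14.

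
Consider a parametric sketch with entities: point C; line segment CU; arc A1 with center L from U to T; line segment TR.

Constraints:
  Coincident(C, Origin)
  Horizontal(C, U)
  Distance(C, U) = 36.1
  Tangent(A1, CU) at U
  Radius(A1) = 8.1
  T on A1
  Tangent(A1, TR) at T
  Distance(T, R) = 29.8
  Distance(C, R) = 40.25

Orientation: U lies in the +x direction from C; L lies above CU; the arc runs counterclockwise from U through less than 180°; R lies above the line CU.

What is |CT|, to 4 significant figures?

44.01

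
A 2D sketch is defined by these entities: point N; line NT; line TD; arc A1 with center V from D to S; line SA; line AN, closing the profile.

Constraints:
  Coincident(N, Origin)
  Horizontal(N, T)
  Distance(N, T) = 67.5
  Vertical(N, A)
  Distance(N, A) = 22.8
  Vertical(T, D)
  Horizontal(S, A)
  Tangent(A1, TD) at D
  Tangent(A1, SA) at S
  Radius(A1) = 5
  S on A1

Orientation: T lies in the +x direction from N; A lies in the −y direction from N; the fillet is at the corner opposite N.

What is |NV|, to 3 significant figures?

65.0

N is at the origin; NT is horizontal with |NT| = 67.5 and T on the +x side, so T = (67.5, 0.00). NA is vertical with |NA| = 22.8 and A on the −y side, so A = (0.00, -22.8). The virtual corner opposite N is at (67.5, -22.8). Since A1 is tangent to TD there, VD ⟂ TD and tangency of A1 to SA means the radius VS is perpendicular to SA, with radius 5.0, so the center V sits 5.0 in from both sides at V = (62.5, -17.8). Then |NV| = |V − N| = 65.0.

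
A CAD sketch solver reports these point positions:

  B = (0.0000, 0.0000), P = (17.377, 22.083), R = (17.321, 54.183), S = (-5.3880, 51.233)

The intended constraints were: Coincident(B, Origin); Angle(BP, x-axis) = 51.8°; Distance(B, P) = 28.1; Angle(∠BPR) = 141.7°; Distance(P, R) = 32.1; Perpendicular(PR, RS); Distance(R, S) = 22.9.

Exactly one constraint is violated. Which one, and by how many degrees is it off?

Perpendicular(PR, RS) — off by 7.30°.

B = (0.00, 0.00) ✓; BP at 51.80° ✓; |BP| = 28.10 ✓; ∠BPR = 141.7° ✓; |PR| = 32.10 ✓; ∠(PR, RS) = 97.30° ✗; |RS| = 22.90 ✓.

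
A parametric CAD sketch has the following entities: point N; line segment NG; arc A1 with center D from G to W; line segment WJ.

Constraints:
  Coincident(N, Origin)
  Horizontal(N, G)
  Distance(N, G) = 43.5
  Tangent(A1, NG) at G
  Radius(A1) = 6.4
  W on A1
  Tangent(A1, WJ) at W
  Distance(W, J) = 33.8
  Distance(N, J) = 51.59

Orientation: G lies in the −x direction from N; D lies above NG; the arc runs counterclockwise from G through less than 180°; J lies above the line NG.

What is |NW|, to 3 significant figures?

37.6

Checks: |DW| = 6.400 ✓; ∠(DW, WJ) = 90.00° ✓; |WJ| = 33.80 ✓; |NJ| = 51.59 ✓.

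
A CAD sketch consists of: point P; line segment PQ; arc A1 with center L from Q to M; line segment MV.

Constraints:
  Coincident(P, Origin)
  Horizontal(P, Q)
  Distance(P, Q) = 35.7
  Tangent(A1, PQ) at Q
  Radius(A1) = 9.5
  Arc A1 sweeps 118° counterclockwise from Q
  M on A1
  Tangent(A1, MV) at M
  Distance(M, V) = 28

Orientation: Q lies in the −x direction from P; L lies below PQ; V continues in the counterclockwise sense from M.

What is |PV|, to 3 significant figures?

49.5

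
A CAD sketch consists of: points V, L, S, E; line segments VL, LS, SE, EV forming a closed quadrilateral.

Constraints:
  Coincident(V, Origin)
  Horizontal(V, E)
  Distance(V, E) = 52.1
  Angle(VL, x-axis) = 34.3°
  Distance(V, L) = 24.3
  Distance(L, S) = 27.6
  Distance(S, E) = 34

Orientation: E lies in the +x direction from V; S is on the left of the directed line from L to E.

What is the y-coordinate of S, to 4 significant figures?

32.03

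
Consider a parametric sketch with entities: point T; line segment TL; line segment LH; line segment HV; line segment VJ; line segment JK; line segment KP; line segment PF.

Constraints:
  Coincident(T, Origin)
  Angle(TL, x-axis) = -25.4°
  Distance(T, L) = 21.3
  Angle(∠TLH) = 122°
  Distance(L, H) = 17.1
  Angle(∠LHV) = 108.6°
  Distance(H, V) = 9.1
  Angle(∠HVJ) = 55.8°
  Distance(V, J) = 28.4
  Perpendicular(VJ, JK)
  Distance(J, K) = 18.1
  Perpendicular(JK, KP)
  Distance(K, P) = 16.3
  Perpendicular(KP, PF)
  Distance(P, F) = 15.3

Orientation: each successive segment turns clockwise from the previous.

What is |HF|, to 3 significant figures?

8.43

The perpendicularity gives KP at right angles to JK, so KP runs at -99.0°; with |KP| = 16.3, P = (32.7, -20.9). The perpendicularity gives PF at right angles to KP, so PF runs at 171°; with |PF| = 15.3, F = (17.6, -18.5). Then |HF| = |F − H| = 8.43.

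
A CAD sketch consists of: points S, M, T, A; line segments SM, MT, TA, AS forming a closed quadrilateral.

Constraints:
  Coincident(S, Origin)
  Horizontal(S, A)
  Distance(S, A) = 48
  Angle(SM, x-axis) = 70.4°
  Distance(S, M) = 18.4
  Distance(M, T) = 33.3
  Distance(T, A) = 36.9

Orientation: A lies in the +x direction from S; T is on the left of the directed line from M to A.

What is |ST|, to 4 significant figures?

48.92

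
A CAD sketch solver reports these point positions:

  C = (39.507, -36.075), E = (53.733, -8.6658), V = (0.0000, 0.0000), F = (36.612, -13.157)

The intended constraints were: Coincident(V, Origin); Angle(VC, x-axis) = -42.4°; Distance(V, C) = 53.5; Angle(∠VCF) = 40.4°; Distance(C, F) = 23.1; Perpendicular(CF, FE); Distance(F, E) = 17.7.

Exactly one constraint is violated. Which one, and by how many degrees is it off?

Perpendicular(CF, FE) — off by 7.50°.

V = (0.00, 0.00) ✓; VC at -42.40° ✓; |VC| = 53.50 ✓; ∠VCF = 40.40° ✓; |CF| = 23.10 ✓; ∠(CF, FE) = 82.50° ✗; |FE| = 17.70 ✓.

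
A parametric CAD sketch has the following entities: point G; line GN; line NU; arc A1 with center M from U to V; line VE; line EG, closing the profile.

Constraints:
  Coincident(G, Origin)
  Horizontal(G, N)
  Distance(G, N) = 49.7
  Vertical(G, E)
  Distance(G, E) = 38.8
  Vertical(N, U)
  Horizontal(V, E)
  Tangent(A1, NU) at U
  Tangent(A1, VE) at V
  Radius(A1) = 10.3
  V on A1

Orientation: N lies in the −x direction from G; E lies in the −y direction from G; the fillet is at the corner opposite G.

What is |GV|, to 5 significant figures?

55.297

G is at the origin; GN is horizontal with |GN| = 49.7 and N on the −x side, so N = (-49.700, 0.0000). GE is vertical with |GE| = 38.8 and E on the −y side, so E = (0.0000, -38.800). The virtual corner opposite G is at (-49.700, -38.800). Tangency of A1 to NU means the radius MU is perpendicular to NU and the tangent condition forces MV to be normal to VE, with radius 10.3, so the center M sits 10.3 in from both sides at M = (-39.400, -28.500). That places the tangent points at U = (-49.700, -28.500) on NU and V = (-39.400, -38.800) on VE. Then |GV| = |V − G| = 55.297.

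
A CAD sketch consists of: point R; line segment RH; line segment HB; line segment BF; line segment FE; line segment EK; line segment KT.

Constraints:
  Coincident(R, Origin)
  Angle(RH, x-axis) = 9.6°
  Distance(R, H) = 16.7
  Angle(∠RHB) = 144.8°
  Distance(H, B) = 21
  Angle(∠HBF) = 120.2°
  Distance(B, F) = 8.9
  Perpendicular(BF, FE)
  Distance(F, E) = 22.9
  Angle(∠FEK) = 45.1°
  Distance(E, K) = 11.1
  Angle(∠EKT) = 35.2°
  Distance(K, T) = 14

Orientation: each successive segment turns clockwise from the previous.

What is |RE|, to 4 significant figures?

21.58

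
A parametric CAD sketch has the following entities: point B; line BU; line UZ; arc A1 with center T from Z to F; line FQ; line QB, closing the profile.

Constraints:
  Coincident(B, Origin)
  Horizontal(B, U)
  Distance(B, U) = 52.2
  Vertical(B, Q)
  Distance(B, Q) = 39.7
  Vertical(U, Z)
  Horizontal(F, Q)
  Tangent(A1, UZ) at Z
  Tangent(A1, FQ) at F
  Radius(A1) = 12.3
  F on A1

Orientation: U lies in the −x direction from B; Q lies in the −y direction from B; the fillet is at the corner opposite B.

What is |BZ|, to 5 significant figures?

58.954

B is at the origin; B and U share the same y with |BU| = 52.2 and U on the −x side, so U = (-52.200, 0.0000). BQ is vertical with |BQ| = 39.7 and Q on the −y side, so Q = (0.0000, -39.700). The virtual corner opposite B is at (-52.200, -39.700). Tangency of A1 to UZ means the radius TZ is perpendicular to UZ and since A1 is tangent to FQ there, TF ⟂ FQ, with radius 12.3, so the center T sits 12.3 in from both sides at T = (-39.900, -27.400). That places the tangent points at Z = (-52.200, -27.400) on UZ and F = (-39.900, -39.700) on FQ. Then |BZ| = |Z − B| = 58.954.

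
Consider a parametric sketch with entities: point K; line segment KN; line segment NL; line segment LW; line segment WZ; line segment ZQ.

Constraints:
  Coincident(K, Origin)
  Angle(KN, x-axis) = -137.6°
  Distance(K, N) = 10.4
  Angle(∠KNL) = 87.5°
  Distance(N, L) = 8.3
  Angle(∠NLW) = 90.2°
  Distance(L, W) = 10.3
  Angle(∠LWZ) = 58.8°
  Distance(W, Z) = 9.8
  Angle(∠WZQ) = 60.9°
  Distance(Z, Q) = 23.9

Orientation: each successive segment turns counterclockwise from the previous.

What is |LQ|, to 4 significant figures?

14.04

∠LWZ = 58.8° gives WZ at 165.9° from the x-axis; with |WZ| = 9.8, Z = (-4.005, -3.260). ∠WZQ = 60.9° gives ZQ at -75.00° from the x-axis; with |ZQ| = 23.9, Q = (2.181, -26.35). Then |LQ| = |Q − L| = 14.04.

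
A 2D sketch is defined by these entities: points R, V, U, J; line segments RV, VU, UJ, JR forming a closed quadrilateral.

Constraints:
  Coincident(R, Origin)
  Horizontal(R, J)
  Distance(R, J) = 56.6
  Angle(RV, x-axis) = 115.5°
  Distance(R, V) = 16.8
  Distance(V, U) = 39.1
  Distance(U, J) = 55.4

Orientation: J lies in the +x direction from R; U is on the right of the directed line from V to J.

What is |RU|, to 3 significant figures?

22.5

Checks: |VU| = 39.10 ✓; |UJ| = 55.40 ✓.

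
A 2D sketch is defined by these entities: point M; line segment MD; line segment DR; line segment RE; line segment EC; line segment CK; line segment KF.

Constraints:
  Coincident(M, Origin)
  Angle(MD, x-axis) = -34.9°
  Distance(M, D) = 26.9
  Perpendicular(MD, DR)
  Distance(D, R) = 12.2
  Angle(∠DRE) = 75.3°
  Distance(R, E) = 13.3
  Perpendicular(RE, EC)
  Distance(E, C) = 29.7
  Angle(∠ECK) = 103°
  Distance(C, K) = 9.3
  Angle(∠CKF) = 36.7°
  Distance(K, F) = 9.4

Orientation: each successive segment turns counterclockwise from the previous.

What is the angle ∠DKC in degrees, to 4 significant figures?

80.27°

RE is perpendicular to EC, so EC runs at -110.2°; with |EC| = 29.7, C = (6.305, -28.67). ∠ECK = 103.0° gives CK at -33.20° from the x-axis; with |CK| = 9.3, K = (14.09, -33.76). Then cos ∠DKC = KD·KC / (|KD||KC|), giving 80.27°.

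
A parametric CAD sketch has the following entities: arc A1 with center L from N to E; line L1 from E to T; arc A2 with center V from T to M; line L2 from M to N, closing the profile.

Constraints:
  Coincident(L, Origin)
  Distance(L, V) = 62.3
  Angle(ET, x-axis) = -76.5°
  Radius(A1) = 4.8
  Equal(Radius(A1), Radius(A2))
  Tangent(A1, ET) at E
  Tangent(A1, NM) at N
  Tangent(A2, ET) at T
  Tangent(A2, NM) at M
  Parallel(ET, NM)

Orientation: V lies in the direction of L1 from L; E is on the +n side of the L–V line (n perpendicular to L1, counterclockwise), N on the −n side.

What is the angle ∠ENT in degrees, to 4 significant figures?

81.24°

The slot axis is L1's direction at -76.5°, so u = (cos -76.5°, sin -76.5°) = (0.2334, -0.9724) and n = (−sin -76.5°, cos -76.5°) = (0.9724, 0.2334). L is at the origin and V lies 62.3 along u from L, so V = 62.3·u = (14.54, -60.58). Tangency of A1 to both parallel lines with radius 4.8 puts E and N at L ± 4.8·n: E = (4.667, 1.121), N = (-4.667, -1.121). Equal radii place T and M the same way about V: T = V + 4.8·n = (19.21, -59.46), M = V − 4.8·n = (9.876, -61.70). Then cos ∠ENT = NE·NT / (|NE||NT|), giving 81.24°.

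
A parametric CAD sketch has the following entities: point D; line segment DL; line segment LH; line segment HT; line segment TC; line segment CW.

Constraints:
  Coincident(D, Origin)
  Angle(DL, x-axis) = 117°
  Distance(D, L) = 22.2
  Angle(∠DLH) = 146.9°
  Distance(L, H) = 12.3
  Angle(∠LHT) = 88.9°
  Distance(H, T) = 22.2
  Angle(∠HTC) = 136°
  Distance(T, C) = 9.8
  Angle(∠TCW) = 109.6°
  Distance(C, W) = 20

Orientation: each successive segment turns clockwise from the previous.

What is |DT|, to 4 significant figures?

32.09

D is at the origin; DL runs at 117.0° with length 22.2, so L = (-10.08, 19.78). ∠DLH = 146.9° gives LH at 83.90° from the x-axis; with |LH| = 12.3, H = (-8.772, 32.01). ∠LHT = 88.9° gives HT at -7.200° from the x-axis; with |HT| = 22.2, T = (13.25, 29.23). Then |DT| = |T − D| = 32.09.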